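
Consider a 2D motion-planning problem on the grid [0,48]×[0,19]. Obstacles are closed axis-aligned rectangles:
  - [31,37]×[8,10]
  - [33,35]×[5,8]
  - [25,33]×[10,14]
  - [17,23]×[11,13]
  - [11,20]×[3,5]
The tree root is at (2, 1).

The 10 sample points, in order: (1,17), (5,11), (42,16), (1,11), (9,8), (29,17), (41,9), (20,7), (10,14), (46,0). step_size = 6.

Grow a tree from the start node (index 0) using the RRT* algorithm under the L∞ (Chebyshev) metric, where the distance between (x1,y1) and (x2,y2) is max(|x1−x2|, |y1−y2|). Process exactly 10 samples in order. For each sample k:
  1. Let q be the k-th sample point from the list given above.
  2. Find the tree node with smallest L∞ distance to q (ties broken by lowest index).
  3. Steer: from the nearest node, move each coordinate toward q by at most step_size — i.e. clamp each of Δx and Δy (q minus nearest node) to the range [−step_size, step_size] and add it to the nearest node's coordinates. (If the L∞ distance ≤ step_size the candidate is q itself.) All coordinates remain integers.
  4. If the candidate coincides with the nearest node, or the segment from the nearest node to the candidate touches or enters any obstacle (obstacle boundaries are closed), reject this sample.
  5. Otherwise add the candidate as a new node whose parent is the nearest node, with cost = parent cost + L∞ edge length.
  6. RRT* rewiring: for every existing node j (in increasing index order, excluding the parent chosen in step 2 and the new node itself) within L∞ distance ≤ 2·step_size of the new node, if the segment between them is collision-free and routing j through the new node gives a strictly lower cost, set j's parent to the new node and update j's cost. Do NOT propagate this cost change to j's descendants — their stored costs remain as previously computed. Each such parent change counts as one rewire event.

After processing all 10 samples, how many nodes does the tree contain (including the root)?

Node count: 9

1. q=(1,17) nearest=0 d=16 new=(1,7) → add node 1 parent=0 cost=6
2. q=(5,11) nearest=1 d=4 new=(5,11) → add node 2 parent=1 cost=10
3. q=(42,16) nearest=2 d=37 new=(11,16) → add node 3 parent=2 cost=16
4. q=(1,11) nearest=1 d=4 new=(1,11) → add node 4 parent=1 cost=10
5. q=(9,8) nearest=2 d=4 new=(9,8) → add node 5 parent=2 cost=14
6. q=(29,17) nearest=3 d=18 new=(17,17) → add node 6 parent=3 cost=22
7. q=(41,9) nearest=6 d=24 new=(23,11) → blocked by [17,23]×[11,13], reject
8. q=(20,7) nearest=3 d=9 new=(17,10) → add node 7 parent=3 cost=22
9. q=(10,14) nearest=3 d=2 new=(10,14) → add node 8 parent=3 cost=18
10. q=(46,0) nearest=6 d=29 new=(23,11) → blocked by [17,23]×[11,13], reject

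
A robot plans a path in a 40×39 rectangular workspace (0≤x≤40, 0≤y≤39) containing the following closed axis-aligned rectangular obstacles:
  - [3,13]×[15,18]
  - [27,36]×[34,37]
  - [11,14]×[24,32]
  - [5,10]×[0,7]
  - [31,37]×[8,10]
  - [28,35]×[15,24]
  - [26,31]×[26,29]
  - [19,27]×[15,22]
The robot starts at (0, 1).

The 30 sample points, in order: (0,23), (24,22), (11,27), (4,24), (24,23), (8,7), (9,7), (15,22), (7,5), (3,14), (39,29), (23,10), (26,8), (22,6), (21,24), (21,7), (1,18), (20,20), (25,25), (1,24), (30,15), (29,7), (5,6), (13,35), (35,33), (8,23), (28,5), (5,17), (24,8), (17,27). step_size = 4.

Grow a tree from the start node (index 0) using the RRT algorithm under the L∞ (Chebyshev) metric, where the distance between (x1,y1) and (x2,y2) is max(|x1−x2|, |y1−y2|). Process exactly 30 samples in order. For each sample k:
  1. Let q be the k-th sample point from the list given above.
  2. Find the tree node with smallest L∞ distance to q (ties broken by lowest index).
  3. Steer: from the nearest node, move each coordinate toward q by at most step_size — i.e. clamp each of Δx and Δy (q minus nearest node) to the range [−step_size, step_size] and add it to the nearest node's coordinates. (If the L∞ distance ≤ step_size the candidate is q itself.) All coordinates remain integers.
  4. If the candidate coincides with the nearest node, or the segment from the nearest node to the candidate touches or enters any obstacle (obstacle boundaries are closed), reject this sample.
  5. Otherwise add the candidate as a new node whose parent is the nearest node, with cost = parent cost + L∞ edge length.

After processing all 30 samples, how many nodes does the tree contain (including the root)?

Node count: 16

1. q=(0,23) nearest=0 d=22 new=(0,5) → add node 1 parent=0 cost=4
2. q=(24,22) nearest=0 d=24 new=(4,5) → add node 2 parent=0 cost=4
3. q=(11,27) nearest=1 d=22 new=(4,9) → add node 3 parent=1 cost=8
4. q=(4,24) nearest=3 d=15 new=(4,13) → add node 4 parent=3 cost=12
5. q=(24,23) nearest=2 d=20 new=(8,9) → blocked by [5,10]×[0,7], reject
6. q=(8,7) nearest=2 d=4 new=(8,7) → blocked by [5,10]×[0,7], reject
7. q=(9,7) nearest=2 d=5 new=(8,7) → blocked by [5,10]×[0,7], reject
8. q=(15,22) nearest=4 d=11 new=(8,17) → blocked by [3,13]×[15,18], reject
9. q=(7,5) nearest=2 d=3 new=(7,5) → blocked by [5,10]×[0,7], reject
10. q=(3,14) nearest=4 d=1 new=(3,14) → add node 5 parent=4 cost=13
11. q=(39,29) nearest=2 d=35 new=(8,9) → blocked by [5,10]×[0,7], reject
12. q=(23,10) nearest=2 d=19 new=(8,9) → blocked by [5,10]×[0,7], reject
13. q=(26,8) nearest=2 d=22 new=(8,8) → blocked by [5,10]×[0,7], reject
14. q=(22,6) nearest=2 d=18 new=(8,6) → blocked by [5,10]×[0,7], reject
15. q=(21,24) nearest=3 d=17 new=(8,13) → add node 6 parent=3 cost=12
16. q=(21,7) nearest=6 d=13 new=(12,9) → add node 7 parent=6 cost=16
17. q=(1,18) nearest=5 d=4 new=(1,18) → add node 8 parent=5 cost=17
18. q=(20,20) nearest=7 d=11 new=(16,13) → add node 9 parent=7 cost=20
19. q=(25,25) nearest=9 d=12 new=(20,17) → blocked by [19,27]×[15,22], reject
20. q=(1,24) nearest=8 d=6 new=(1,22) → add node 10 parent=8 cost=21
21. q=(30,15) nearest=9 d=14 new=(20,15) → blocked by [19,27]×[15,22], reject
22. q=(29,7) nearest=9 d=13 new=(20,9) → add node 11 parent=9 cost=24
23. q=(5,6) nearest=2 d=1 new=(5,6) → blocked by [5,10]×[0,7], reject
24. q=(13,35) nearest=10 d=13 new=(5,26) → add node 12 parent=10 cost=25
25. q=(35,33) nearest=9 d=20 new=(20,17) → blocked by [19,27]×[15,22], reject
26. q=(8,23) nearest=12 d=3 new=(8,23) → add node 13 parent=12 cost=28
27. q=(28,5) nearest=11 d=8 new=(24,5) → add node 14 parent=11 cost=28
28. q=(5,17) nearest=5 d=3 new=(5,17) → blocked by [3,13]×[15,18], reject
29. q=(24,8) nearest=14 d=3 new=(24,8) → add node 15 parent=14 cost=31
30. q=(17,27) nearest=13 d=9 new=(12,27) → blocked by [11,14]×[24,32], reject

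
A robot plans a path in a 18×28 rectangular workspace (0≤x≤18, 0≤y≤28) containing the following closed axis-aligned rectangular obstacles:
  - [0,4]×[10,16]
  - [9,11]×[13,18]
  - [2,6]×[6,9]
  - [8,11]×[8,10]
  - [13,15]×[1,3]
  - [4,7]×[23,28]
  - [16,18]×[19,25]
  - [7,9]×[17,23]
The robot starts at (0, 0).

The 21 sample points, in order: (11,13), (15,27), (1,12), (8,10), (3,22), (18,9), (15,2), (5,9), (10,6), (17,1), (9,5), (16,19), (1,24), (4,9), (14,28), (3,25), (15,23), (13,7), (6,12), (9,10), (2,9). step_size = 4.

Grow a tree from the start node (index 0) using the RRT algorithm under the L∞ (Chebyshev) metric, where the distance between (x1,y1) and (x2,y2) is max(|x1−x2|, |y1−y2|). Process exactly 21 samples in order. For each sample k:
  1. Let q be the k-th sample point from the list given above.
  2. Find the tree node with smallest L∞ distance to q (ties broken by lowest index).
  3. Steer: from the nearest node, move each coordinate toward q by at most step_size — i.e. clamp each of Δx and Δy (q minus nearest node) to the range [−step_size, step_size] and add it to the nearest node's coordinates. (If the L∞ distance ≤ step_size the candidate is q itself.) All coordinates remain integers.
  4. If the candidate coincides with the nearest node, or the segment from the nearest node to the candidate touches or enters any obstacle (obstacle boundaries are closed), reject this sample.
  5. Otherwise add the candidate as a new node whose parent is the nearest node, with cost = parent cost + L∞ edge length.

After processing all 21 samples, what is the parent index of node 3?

1. q=(11,13) nearest=0 d=13 new=(4,4) → add node 1 parent=0 cost=4
2. q=(15,27) nearest=1 d=23 new=(8,8) → blocked by [2,6]×[6,9], reject
3. q=(1,12) nearest=1 d=8 new=(1,8) → blocked by [2,6]×[6,9], reject
4. q=(8,10) nearest=1 d=6 new=(8,8) → blocked by [2,6]×[6,9], reject
5. q=(3,22) nearest=1 d=18 new=(3,8) → blocked by [2,6]×[6,9], reject
6. q=(18,9) nearest=1 d=14 new=(8,8) → blocked by [2,6]×[6,9], reject
7. q=(15,2) nearest=1 d=11 new=(8,2) → add node 2 parent=1 cost=8
8. q=(5,9) nearest=1 d=5 new=(5,8) → blocked by [2,6]×[6,9], reject
9. q=(10,6) nearest=2 d=4 new=(10,6) → add node 3 parent=2 cost=12
10. q=(17,1) nearest=3 d=7 new=(14,2) → blocked by [13,15]×[1,3], reject
11. q=(9,5) nearest=3 d=1 new=(9,5) → add node 4 parent=3 cost=13
12. q=(16,19) nearest=3 d=13 new=(14,10) → add node 5 parent=3 cost=16
13. q=(1,24) nearest=5 d=14 new=(10,14) → blocked by [9,11]×[13,18], reject
14. q=(4,9) nearest=1 d=5 new=(4,8) → blocked by [2,6]×[6,9], reject
15. q=(14,28) nearest=5 d=18 new=(14,14) → add node 6 parent=5 cost=20
16. q=(3,25) nearest=6 d=11 new=(10,18) → blocked by [9,11]×[13,18], reject
17. q=(15,23) nearest=6 d=9 new=(15,18) → add node 7 parent=6 cost=24
18. q=(13,7) nearest=3 d=3 new=(13,7) → add node 8 parent=3 cost=15
19. q=(6,12) nearest=3 d=6 new=(6,10) → blocked by [8,11]×[8,10], reject
20. q=(9,10) nearest=3 d=4 new=(9,10) → blocked by [8,11]×[8,10], reject
21. q=(2,9) nearest=1 d=5 new=(2,8) → blocked by [2,6]×[6,9], reject

Parent of node 3: 2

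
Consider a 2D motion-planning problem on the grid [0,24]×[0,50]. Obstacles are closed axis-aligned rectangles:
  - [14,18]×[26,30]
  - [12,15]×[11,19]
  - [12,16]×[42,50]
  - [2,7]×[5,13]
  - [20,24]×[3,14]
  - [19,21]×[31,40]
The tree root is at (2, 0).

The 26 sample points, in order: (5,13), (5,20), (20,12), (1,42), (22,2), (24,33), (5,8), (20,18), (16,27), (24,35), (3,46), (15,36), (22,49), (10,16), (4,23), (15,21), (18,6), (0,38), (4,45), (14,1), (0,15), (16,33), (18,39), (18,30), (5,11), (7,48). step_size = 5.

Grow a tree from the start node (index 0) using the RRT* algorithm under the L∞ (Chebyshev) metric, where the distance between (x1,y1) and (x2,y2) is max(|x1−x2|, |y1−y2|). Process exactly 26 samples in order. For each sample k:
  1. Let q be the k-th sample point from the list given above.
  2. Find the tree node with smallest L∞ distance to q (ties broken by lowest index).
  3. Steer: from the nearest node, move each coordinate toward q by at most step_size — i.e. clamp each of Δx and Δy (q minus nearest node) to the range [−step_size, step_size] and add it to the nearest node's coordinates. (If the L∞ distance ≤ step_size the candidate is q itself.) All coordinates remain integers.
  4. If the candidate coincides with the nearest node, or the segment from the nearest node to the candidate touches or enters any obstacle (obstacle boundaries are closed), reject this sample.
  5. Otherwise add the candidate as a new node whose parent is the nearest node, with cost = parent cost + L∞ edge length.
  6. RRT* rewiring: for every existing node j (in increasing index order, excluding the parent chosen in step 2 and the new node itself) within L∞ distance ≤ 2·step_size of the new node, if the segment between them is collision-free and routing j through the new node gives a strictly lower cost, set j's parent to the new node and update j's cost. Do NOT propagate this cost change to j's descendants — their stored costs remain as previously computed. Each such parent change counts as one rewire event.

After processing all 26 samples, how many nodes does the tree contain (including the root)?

Node count: 15

1. q=(5,13) nearest=0 d=13 new=(5,5) → blocked by [2,7]×[5,13], reject
2. q=(5,20) nearest=0 d=20 new=(5,5) → blocked by [2,7]×[5,13], reject
3. q=(20,12) nearest=0 d=18 new=(7,5) → blocked by [2,7]×[5,13], reject
4. q=(1,42) nearest=0 d=42 new=(1,5) → add node 1 parent=0 cost=5
5. q=(22,2) nearest=0 d=20 new=(7,2) → add node 2 parent=0 cost=5
6. q=(24,33) nearest=1 d=28 new=(6,10) → blocked by [2,7]×[5,13], reject
7. q=(5,8) nearest=1 d=4 new=(5,8) → blocked by [2,7]×[5,13], reject
8. q=(20,18) nearest=2 d=16 new=(12,7) → add node 3 parent=2 cost=10
9. q=(16,27) nearest=3 d=20 new=(16,12) → add node 4 parent=3 cost=15
10. q=(24,35) nearest=4 d=23 new=(21,17) → add node 5 parent=4 cost=20
11. q=(3,46) nearest=5 d=29 new=(16,22) → add node 6 parent=5 cost=25
12. q=(15,36) nearest=6 d=14 new=(15,27) → blocked by [14,18]×[26,30], reject
13. q=(22,49) nearest=6 d=27 new=(21,27) → add node 7 parent=6 cost=30
14. q=(10,16) nearest=4 d=6 new=(11,16) → blocked by [12,15]×[11,19], reject
15. q=(4,23) nearest=4 d=12 new=(11,17) → blocked by [12,15]×[11,19], reject
16. q=(15,21) nearest=6 d=1 new=(15,21) → add node 8 parent=6 cost=26
17. q=(18,6) nearest=3 d=6 new=(17,6) → add node 9 parent=3 cost=15
18. q=(0,38) nearest=6 d=16 new=(11,27) → add node 10 parent=6 cost=30
19. q=(4,45) nearest=7 d=18 new=(16,32) → blocked by [14,18]×[26,30], reject
20. q=(14,1) nearest=9 d=5 new=(14,1) → add node 11 parent=9 cost=20
21. q=(0,15) nearest=1 d=10 new=(0,10) → add node 12 parent=1 cost=10
22. q=(16,33) nearest=7 d=6 new=(16,32) → blocked by [14,18]×[26,30], reject
23. q=(18,39) nearest=7 d=12 new=(18,32) → add node 13 parent=7 cost=35
24. q=(18,30) nearest=13 d=2 new=(18,30) → blocked by [14,18]×[26,30], reject
25. q=(5,11) nearest=12 d=5 new=(5,11) → blocked by [2,7]×[5,13], reject
26. q=(7,48) nearest=13 d=16 new=(13,37) → add node 14 parent=13 cost=40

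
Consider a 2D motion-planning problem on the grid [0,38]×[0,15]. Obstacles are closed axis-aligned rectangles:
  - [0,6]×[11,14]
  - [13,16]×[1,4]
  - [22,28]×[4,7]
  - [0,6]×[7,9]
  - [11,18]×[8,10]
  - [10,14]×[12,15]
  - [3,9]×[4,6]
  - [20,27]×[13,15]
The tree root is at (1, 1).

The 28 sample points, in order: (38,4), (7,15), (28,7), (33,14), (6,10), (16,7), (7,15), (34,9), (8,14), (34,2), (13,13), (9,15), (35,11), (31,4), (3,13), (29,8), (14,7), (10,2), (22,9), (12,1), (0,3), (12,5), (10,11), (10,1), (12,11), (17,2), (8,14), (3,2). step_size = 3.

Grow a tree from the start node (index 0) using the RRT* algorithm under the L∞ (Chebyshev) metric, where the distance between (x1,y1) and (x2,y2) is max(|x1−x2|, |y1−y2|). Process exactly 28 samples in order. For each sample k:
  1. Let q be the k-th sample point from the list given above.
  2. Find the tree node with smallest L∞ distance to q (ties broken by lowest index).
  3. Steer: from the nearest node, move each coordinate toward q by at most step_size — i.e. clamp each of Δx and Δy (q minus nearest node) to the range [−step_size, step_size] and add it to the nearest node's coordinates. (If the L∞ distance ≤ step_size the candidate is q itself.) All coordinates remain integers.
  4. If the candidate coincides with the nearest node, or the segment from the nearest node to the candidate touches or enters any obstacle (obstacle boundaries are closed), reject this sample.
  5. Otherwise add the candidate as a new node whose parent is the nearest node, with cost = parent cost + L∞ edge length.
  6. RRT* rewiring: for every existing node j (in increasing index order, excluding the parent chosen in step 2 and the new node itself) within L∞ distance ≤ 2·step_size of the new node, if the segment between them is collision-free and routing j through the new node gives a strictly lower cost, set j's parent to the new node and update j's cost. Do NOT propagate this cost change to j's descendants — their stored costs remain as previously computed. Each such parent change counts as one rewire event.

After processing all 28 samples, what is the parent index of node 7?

1. q=(38,4) nearest=0 d=37 new=(4,4) → blocked by [3,9]×[4,6], reject
2. q=(7,15) nearest=0 d=14 new=(4,4) → blocked by [3,9]×[4,6], reject
3. q=(28,7) nearest=0 d=27 new=(4,4) → blocked by [3,9]×[4,6], reject
4. q=(33,14) nearest=0 d=32 new=(4,4) → blocked by [3,9]×[4,6], reject
5. q=(6,10) nearest=0 d=9 new=(4,4) → blocked by [3,9]×[4,6], reject
6. q=(16,7) nearest=0 d=15 new=(4,4) → blocked by [3,9]×[4,6], reject
7. q=(7,15) nearest=0 d=14 new=(4,4) → blocked by [3,9]×[4,6], reject
8. q=(34,9) nearest=0 d=33 new=(4,4) → blocked by [3,9]×[4,6], reject
9. q=(8,14) nearest=0 d=13 new=(4,4) → blocked by [3,9]×[4,6], reject
10. q=(34,2) nearest=0 d=33 new=(4,2) → add node 1 parent=0 cost=3
11. q=(13,13) nearest=1 d=11 new=(7,5) → blocked by [3,9]×[4,6], reject
12. q=(9,15) nearest=1 d=13 new=(7,5) → blocked by [3,9]×[4,6], reject
13. q=(35,11) nearest=1 d=31 new=(7,5) → blocked by [3,9]×[4,6], reject
14. q=(31,4) nearest=1 d=27 new=(7,4) → blocked by [3,9]×[4,6], reject
15. q=(3,13) nearest=1 d=11 new=(3,5) → blocked by [3,9]×[4,6], reject
16. q=(29,8) nearest=1 d=25 new=(7,5) → blocked by [3,9]×[4,6], reject
17. q=(14,7) nearest=1 d=10 new=(7,5) → blocked by [3,9]×[4,6], reject
18. q=(10,2) nearest=1 d=6 new=(7,2) → add node 2 parent=1 cost=6
19. q=(22,9) nearest=2 d=15 new=(10,5) → blocked by [3,9]×[4,6], reject
20. q=(12,1) nearest=2 d=5 new=(10,1) → add node 3 parent=2 cost=9
21. q=(0,3) nearest=0 d=2 new=(0,3) → add node 4 parent=0 cost=2
22. q=(12,5) nearest=3 d=4 new=(12,4) → add node 5 parent=3 cost=12
23. q=(10,11) nearest=5 d=7 new=(10,7) → add node 6 parent=5 cost=15
24. q=(10,1) nearest=3 d=0 → coincident, reject
25. q=(12,11) nearest=6 d=4 new=(12,10) → blocked by [11,18]×[8,10], reject
26. q=(17,2) nearest=5 d=5 new=(15,2) → blocked by [13,16]×[1,4], reject
27. q=(8,14) nearest=6 d=7 new=(8,10) → add node 7 parent=6 cost=18
28. q=(3,2) nearest=1 d=1 new=(3,2) → add node 8 parent=1 cost=4

Parent of node 7: 6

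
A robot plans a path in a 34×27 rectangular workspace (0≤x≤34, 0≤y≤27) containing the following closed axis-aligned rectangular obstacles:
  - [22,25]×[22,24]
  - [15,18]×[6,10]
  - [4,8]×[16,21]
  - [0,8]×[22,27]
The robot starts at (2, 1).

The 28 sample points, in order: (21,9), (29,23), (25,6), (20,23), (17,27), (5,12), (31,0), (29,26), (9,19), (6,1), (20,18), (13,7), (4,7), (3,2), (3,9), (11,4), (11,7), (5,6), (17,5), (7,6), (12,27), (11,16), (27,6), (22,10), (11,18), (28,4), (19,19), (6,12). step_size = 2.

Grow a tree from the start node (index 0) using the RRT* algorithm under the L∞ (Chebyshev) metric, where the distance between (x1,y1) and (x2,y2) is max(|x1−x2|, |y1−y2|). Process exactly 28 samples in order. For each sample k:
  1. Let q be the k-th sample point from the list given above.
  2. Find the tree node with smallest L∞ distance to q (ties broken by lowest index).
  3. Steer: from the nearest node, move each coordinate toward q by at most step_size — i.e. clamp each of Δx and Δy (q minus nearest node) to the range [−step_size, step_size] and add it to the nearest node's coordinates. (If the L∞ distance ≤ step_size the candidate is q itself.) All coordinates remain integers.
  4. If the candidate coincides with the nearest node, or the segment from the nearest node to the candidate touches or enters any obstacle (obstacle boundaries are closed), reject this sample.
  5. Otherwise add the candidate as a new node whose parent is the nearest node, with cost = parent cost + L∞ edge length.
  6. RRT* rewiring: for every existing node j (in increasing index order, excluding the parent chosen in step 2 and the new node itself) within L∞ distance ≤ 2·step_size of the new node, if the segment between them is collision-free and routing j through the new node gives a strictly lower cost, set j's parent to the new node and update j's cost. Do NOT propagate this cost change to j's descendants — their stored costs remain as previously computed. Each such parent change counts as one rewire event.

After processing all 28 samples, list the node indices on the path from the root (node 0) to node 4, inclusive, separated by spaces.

Path: 0 1 2 3 4

1. q=(21,9) nearest=0 d=19 new=(4,3) → add node 1 parent=0 cost=2
2. q=(29,23) nearest=1 d=25 new=(6,5) → add node 2 parent=1 cost=4
3. q=(25,6) nearest=2 d=19 new=(8,6) → add node 3 parent=2 cost=6
4. q=(20,23) nearest=3 d=17 new=(10,8) → add node 4 parent=3 cost=8
5. q=(17,27) nearest=4 d=19 new=(12,10) → add node 5 parent=4 cost=10
6. q=(5,12) nearest=4 d=5 new=(8,10) → add node 6 parent=4 cost=10
7. q=(31,0) nearest=5 d=19 new=(14,8) → add node 7 parent=5 cost=12
8. q=(29,26) nearest=5 d=17 new=(14,12) → add node 8 parent=5 cost=12
9. q=(9,19) nearest=8 d=7 new=(12,14) → add node 9 parent=8 cost=14
10. q=(6,1) nearest=1 d=2 new=(6,1) → add node 10 parent=1 cost=4
11. q=(20,18) nearest=8 d=6 new=(16,14) → add node 11 parent=8 cost=14
12. q=(13,7) nearest=7 d=1 new=(13,7) → add node 12 parent=7 cost=13
13. q=(4,7) nearest=2 d=2 new=(4,7) → add node 13 parent=2 cost=6
14. q=(3,2) nearest=0 d=1 new=(3,2) → add node 14 parent=0 cost=1
15. q=(3,9) nearest=13 d=2 new=(3,9) → add node 15 parent=13 cost=8
16. q=(11,4) nearest=3 d=3 new=(10,4) → add node 16 parent=3 cost=8; rewire 12→16 (11<13)
17. q=(11,7) nearest=4 d=1 new=(11,7) → add node 17 parent=4 cost=9
18. q=(5,6) nearest=2 d=1 new=(5,6) → add node 18 parent=2 cost=5; rewire 6→18 (9<10)
19. q=(17,5) nearest=7 d=3 new=(16,6) → blocked by [15,18]×[6,10], reject
20. q=(7,6) nearest=2 d=1 new=(7,6) → add node 19 parent=2 cost=5
21. q=(12,27) nearest=9 d=13 new=(12,16) → add node 20 parent=9 cost=16
22. q=(11,16) nearest=20 d=1 new=(11,16) → add node 21 parent=20 cost=17
23. q=(27,6) nearest=11 d=11 new=(18,12) → add node 22 parent=11 cost=16
24. q=(22,10) nearest=22 d=4 new=(20,10) → add node 23 parent=22 cost=18
25. q=(11,18) nearest=20 d=2 new=(11,18) → add node 24 parent=20 cost=18
26. q=(28,4) nearest=23 d=8 new=(22,8) → add node 25 parent=23 cost=20
27. q=(19,19) nearest=11 d=5 new=(18,16) → add node 26 parent=11 cost=16
28. q=(6,12) nearest=6 d=2 new=(6,12) → add node 27 parent=6 cost=11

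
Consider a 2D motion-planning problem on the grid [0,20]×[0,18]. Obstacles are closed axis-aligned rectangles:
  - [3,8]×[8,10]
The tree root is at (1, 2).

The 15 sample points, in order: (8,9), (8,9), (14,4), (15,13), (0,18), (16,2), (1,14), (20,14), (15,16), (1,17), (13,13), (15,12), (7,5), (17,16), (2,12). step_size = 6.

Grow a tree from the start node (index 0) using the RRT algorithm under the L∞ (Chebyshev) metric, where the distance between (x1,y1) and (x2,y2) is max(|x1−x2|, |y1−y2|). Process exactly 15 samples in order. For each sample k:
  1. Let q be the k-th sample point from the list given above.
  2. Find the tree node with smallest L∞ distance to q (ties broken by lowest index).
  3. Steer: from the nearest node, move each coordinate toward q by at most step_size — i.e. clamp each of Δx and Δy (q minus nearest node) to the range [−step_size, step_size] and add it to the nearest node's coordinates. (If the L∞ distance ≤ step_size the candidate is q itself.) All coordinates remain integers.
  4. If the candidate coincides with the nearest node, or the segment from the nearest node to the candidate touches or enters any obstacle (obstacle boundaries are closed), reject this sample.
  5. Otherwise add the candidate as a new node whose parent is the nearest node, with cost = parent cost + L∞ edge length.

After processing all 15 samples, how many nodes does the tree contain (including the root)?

Node count: 14

1. q=(8,9) nearest=0 d=7 new=(7,8) → blocked by [3,8]×[8,10], reject
2. q=(8,9) nearest=0 d=7 new=(7,8) → blocked by [3,8]×[8,10], reject
3. q=(14,4) nearest=0 d=13 new=(7,4) → add node 1 parent=0 cost=6
4. q=(15,13) nearest=1 d=9 new=(13,10) → add node 2 parent=1 cost=12
5. q=(0,18) nearest=2 d=13 new=(7,16) → add node 3 parent=2 cost=18
6. q=(16,2) nearest=2 d=8 new=(16,4) → add node 4 parent=2 cost=18
7. q=(1,14) nearest=3 d=6 new=(1,14) → add node 5 parent=3 cost=24
8. q=(20,14) nearest=2 d=7 new=(19,14) → add node 6 parent=2 cost=18
9. q=(15,16) nearest=6 d=4 new=(15,16) → add node 7 parent=6 cost=22
10. q=(1,17) nearest=5 d=3 new=(1,17) → add node 8 parent=5 cost=27
11. q=(13,13) nearest=2 d=3 new=(13,13) → add node 9 parent=2 cost=15
12. q=(15,12) nearest=2 d=2 new=(15,12) → add node 10 parent=2 cost=14
13. q=(7,5) nearest=1 d=1 new=(7,5) → add node 11 parent=1 cost=7
14. q=(17,16) nearest=6 d=2 new=(17,16) → add node 12 parent=6 cost=20
15. q=(2,12) nearest=5 d=2 new=(2,12) → add node 13 parent=5 cost=26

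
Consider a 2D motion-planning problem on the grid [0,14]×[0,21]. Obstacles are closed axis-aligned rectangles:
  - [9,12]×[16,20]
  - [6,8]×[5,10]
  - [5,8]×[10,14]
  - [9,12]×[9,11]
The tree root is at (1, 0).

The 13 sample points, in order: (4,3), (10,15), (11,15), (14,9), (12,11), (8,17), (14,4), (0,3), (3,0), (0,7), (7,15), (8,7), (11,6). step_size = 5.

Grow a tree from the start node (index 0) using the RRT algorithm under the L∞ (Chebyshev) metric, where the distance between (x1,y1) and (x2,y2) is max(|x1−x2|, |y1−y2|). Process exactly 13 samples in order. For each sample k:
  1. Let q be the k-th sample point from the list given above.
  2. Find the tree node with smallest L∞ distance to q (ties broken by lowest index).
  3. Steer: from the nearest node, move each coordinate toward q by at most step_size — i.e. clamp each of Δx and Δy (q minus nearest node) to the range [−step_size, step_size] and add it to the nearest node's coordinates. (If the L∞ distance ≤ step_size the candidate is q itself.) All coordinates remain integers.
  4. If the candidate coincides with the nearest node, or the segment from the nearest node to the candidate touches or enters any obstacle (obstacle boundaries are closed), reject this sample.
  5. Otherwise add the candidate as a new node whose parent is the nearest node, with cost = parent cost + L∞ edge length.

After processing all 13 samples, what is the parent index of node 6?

1. q=(4,3) nearest=0 d=3 new=(4,3) → add node 1 parent=0 cost=3
2. q=(10,15) nearest=1 d=12 new=(9,8) → blocked by [6,8]×[5,10], reject
3. q=(11,15) nearest=1 d=12 new=(9,8) → blocked by [6,8]×[5,10], reject
4. q=(14,9) nearest=1 d=10 new=(9,8) → blocked by [6,8]×[5,10], reject
5. q=(12,11) nearest=1 d=8 new=(9,8) → blocked by [6,8]×[5,10], reject
6. q=(8,17) nearest=1 d=14 new=(8,8) → blocked by [6,8]×[5,10], reject
7. q=(14,4) nearest=1 d=10 new=(9,4) → add node 2 parent=1 cost=8
8. q=(0,3) nearest=0 d=3 new=(0,3) → add node 3 parent=0 cost=3
9. q=(3,0) nearest=0 d=2 new=(3,0) → add node 4 parent=0 cost=2
10. q=(0,7) nearest=1 d=4 new=(0,7) → add node 5 parent=1 cost=7
11. q=(7,15) nearest=5 d=8 new=(5,12) → blocked by [5,8]×[10,14], reject
12. q=(8,7) nearest=2 d=3 new=(8,7) → blocked by [6,8]×[5,10], reject
13. q=(11,6) nearest=2 d=2 new=(11,6) → add node 6 parent=2 cost=10

Parent of node 6: 2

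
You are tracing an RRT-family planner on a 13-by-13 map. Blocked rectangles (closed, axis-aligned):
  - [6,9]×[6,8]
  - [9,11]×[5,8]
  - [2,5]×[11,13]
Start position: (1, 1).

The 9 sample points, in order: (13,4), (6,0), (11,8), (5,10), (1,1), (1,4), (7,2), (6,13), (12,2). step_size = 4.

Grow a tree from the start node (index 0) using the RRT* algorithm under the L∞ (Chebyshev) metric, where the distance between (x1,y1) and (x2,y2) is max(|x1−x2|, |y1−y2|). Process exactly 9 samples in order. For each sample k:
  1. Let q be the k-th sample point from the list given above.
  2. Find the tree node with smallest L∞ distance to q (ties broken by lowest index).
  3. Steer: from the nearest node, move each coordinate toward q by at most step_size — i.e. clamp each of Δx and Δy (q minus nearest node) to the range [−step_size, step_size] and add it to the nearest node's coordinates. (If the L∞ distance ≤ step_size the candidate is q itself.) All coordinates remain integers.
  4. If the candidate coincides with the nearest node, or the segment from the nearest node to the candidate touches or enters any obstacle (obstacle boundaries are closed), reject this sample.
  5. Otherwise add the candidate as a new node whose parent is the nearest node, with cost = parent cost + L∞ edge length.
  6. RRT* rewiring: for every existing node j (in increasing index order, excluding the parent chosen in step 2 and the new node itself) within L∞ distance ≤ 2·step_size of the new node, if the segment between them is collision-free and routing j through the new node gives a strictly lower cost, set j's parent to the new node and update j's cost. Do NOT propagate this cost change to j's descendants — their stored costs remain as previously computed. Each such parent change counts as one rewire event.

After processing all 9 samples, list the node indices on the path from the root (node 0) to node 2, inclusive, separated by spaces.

Path: 0 1 2

1. q=(13,4) nearest=0 d=12 new=(5,4) → add node 1 parent=0 cost=4
2. q=(6,0) nearest=1 d=4 new=(6,0) → add node 2 parent=1 cost=8
3. q=(11,8) nearest=1 d=6 new=(9,8) → blocked by [6,9]×[6,8], reject
4. q=(5,10) nearest=1 d=6 new=(5,8) → add node 3 parent=1 cost=8
5. q=(1,1) nearest=0 d=0 → coincident, reject
6. q=(1,4) nearest=0 d=3 new=(1,4) → add node 4 parent=0 cost=3; rewire 3→4 (7<8)
7. q=(7,2) nearest=1 d=2 new=(7,2) → add node 5 parent=1 cost=6
8. q=(6,13) nearest=3 d=5 new=(6,12) → add node 6 parent=3 cost=11
9. q=(12,2) nearest=5 d=5 new=(11,2) → add node 7 parent=5 cost=10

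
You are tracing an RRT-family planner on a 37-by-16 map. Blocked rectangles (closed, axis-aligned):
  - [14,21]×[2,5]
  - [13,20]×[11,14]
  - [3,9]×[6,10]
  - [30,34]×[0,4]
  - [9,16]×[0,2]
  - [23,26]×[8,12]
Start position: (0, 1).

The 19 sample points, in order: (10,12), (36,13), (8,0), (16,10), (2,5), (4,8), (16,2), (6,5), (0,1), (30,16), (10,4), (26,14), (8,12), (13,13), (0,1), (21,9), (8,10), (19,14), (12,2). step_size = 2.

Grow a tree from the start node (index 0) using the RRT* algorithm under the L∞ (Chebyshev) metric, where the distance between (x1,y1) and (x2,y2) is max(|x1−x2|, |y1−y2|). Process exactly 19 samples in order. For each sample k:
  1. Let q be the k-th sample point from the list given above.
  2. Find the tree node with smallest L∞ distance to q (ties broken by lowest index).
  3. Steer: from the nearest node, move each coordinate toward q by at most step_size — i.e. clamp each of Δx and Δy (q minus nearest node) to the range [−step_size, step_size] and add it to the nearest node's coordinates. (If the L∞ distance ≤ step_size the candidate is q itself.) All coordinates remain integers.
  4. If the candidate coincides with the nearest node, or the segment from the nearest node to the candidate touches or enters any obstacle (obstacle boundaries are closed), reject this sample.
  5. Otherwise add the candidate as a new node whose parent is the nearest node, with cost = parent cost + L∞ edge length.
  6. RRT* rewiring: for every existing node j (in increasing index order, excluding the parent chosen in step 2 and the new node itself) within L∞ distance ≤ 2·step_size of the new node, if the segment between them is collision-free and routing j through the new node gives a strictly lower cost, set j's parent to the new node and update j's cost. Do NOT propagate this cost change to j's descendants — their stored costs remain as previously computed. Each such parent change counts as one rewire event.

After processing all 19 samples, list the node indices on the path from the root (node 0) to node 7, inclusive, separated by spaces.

1. q=(10,12) nearest=0 d=11 new=(2,3) → add node 1 parent=0 cost=2
2. q=(36,13) nearest=1 d=34 new=(4,5) → add node 2 parent=1 cost=4
3. q=(8,0) nearest=2 d=5 new=(6,3) → add node 3 parent=2 cost=6
4. q=(16,10) nearest=3 d=10 new=(8,5) → add node 4 parent=3 cost=8
5. q=(2,5) nearest=1 d=2 new=(2,5) → add node 5 parent=1 cost=4
6. q=(4,8) nearest=2 d=3 new=(4,7) → blocked by [3,9]×[6,10], reject
7. q=(16,2) nearest=4 d=8 new=(10,3) → add node 6 parent=4 cost=10
8. q=(6,5) nearest=2 d=2 new=(6,5) → add node 7 parent=2 cost=6
9. q=(0,1) nearest=0 d=0 → coincident, reject
10. q=(30,16) nearest=6 d=20 new=(12,5) → add node 8 parent=6 cost=12
11. q=(10,4) nearest=6 d=1 new=(10,4) → add node 9 parent=6 cost=11
12. q=(26,14) nearest=8 d=14 new=(14,7) → add node 10 parent=8 cost=14
13. q=(8,12) nearest=10 d=6 new=(12,9) → add node 11 parent=10 cost=16
14. q=(13,13) nearest=11 d=4 new=(13,11) → blocked by [13,20]×[11,14], reject
15. q=(0,1) nearest=0 d=0 → coincident, reject
16. q=(21,9) nearest=10 d=7 new=(16,9) → add node 12 parent=10 cost=16
17. q=(8,10) nearest=11 d=4 new=(10,10) → add node 13 parent=11 cost=18
18. q=(19,14) nearest=12 d=5 new=(18,11) → blocked by [13,20]×[11,14], reject
19. q=(12,2) nearest=6 d=2 new=(12,2) → blocked by [9,16]×[0,2], reject

Path: 0 1 2 7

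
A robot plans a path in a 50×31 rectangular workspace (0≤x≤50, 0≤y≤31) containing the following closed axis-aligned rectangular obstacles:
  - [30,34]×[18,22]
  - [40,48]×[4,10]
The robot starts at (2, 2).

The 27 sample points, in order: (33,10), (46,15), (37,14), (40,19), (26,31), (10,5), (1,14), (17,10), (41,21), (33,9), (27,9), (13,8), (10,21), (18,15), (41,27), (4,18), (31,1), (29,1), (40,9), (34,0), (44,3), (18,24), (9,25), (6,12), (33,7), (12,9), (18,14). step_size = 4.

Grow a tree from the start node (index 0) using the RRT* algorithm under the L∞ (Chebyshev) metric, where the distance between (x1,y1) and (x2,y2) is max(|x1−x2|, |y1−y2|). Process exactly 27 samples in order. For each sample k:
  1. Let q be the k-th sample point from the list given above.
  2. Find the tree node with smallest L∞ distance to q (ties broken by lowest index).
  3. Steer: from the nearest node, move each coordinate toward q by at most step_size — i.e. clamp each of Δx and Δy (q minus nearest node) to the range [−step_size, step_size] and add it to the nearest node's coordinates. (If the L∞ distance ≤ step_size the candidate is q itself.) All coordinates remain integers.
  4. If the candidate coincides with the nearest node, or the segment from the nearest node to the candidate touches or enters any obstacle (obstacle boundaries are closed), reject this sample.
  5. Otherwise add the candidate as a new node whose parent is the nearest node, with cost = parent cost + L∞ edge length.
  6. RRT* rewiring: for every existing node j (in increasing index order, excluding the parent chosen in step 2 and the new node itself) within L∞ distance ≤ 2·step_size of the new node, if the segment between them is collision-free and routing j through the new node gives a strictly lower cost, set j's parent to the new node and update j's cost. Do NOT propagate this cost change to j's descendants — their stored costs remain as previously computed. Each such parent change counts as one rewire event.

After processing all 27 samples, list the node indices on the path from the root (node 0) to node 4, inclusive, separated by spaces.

1. q=(33,10) nearest=0 d=31 new=(6,6) → add node 1 parent=0 cost=4
2. q=(46,15) nearest=1 d=40 new=(10,10) → add node 2 parent=1 cost=8
3. q=(37,14) nearest=2 d=27 new=(14,14) → add node 3 parent=2 cost=12
4. q=(40,19) nearest=3 d=26 new=(18,18) → add node 4 parent=3 cost=16
5. q=(26,31) nearest=4 d=13 new=(22,22) → add node 5 parent=4 cost=20
6. q=(10,5) nearest=1 d=4 new=(10,5) → add node 6 parent=1 cost=8
7. q=(1,14) nearest=1 d=8 new=(2,10) → add node 7 parent=1 cost=8
8. q=(17,10) nearest=3 d=4 new=(17,10) → add node 8 parent=3 cost=16
9. q=(41,21) nearest=5 d=19 new=(26,21) → add node 9 parent=5 cost=24
10. q=(33,9) nearest=9 d=12 new=(30,17) → add node 10 parent=9 cost=28
11. q=(27,9) nearest=10 d=8 new=(27,13) → add node 11 parent=10 cost=32
12. q=(13,8) nearest=2 d=3 new=(13,8) → add node 12 parent=2 cost=11; rewire 8→12 (15<16)
13. q=(10,21) nearest=3 d=7 new=(10,18) → add node 13 parent=3 cost=16
14. q=(18,15) nearest=4 d=3 new=(18,15) → add node 14 parent=4 cost=19
15. q=(41,27) nearest=10 d=11 new=(34,21) → blocked by [30,34]×[18,22], reject
16. q=(4,18) nearest=13 d=6 new=(6,18) → add node 15 parent=13 cost=20
17. q=(31,1) nearest=11 d=12 new=(31,9) → add node 16 parent=11 cost=36
18. q=(29,1) nearest=16 d=8 new=(29,5) → add node 17 parent=16 cost=40
19. q=(40,9) nearest=16 d=9 new=(35,9) → add node 18 parent=16 cost=40
20. q=(34,0) nearest=17 d=5 new=(33,1) → add node 19 parent=17 cost=44
21. q=(44,3) nearest=18 d=9 new=(39,5) → add node 20 parent=18 cost=44
22. q=(18,24) nearest=5 d=4 new=(18,24) → add node 21 parent=5 cost=24
23. q=(9,25) nearest=13 d=7 new=(9,22) → add node 22 parent=13 cost=20
24. q=(6,12) nearest=2 d=4 new=(6,12) → add node 23 parent=2 cost=12; rewire 15→23 (18<20)
25. q=(33,7) nearest=16 d=2 new=(33,7) → add node 24 parent=16 cost=38
26. q=(12,9) nearest=12 d=1 new=(12,9) → add node 25 parent=12 cost=12; rewire 14→25 (18<19)
27. q=(18,14) nearest=14 d=1 new=(18,14) → add node 26 parent=14 cost=19

Path: 0 1 2 3 4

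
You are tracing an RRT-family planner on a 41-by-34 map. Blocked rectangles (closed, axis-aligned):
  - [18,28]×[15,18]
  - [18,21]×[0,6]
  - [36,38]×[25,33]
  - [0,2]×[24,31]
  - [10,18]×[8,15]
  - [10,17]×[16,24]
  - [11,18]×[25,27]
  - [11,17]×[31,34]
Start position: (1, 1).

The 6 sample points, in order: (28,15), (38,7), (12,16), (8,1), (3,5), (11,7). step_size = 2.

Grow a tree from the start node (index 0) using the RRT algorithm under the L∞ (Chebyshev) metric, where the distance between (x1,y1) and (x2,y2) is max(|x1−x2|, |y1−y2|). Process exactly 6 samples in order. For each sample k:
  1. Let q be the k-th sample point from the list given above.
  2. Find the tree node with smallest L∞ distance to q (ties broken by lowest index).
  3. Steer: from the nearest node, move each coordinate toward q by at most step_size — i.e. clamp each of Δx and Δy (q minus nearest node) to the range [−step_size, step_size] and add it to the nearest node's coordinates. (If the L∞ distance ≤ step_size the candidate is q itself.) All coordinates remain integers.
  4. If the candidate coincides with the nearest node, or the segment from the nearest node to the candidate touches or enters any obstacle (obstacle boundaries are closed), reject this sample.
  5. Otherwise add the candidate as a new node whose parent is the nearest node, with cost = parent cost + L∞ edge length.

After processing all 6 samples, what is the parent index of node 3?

1. q=(28,15) nearest=0 d=27 new=(3,3) → add node 1 parent=0 cost=2
2. q=(38,7) nearest=1 d=35 new=(5,5) → add node 2 parent=1 cost=4
3. q=(12,16) nearest=2 d=11 new=(7,7) → add node 3 parent=2 cost=6
4. q=(8,1) nearest=2 d=4 new=(7,3) → add node 4 parent=2 cost=6
5. q=(3,5) nearest=1 d=2 new=(3,5) → add node 5 parent=1 cost=4
6. q=(11,7) nearest=3 d=4 new=(9,7) → add node 6 parent=3 cost=8

Parent of node 3: 2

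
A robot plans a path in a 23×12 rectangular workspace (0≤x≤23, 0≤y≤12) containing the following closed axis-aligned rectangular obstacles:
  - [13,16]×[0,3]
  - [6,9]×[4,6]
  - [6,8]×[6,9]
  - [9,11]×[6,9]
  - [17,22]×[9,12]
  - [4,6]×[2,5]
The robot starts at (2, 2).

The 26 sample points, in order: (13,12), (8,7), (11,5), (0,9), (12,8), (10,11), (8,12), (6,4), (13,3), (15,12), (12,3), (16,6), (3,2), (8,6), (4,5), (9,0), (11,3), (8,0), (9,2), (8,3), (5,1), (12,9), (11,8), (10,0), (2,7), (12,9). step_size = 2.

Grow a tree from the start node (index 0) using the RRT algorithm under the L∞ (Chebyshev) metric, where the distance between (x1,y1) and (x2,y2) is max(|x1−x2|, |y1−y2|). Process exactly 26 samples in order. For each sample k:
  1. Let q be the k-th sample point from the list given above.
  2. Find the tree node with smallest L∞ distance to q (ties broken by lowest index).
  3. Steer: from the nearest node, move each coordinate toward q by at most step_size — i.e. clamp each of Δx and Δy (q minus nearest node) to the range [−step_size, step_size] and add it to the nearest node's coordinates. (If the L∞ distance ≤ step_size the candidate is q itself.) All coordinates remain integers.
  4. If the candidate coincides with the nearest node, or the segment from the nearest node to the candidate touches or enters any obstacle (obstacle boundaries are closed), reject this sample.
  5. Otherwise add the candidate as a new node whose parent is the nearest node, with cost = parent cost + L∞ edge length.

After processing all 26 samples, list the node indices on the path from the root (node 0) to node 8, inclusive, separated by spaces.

1. q=(13,12) nearest=0 d=11 new=(4,4) → blocked by [4,6]×[2,5], reject
2. q=(8,7) nearest=0 d=6 new=(4,4) → blocked by [4,6]×[2,5], reject
3. q=(11,5) nearest=0 d=9 new=(4,4) → blocked by [4,6]×[2,5], reject
4. q=(0,9) nearest=0 d=7 new=(0,4) → add node 1 parent=0 cost=2
5. q=(12,8) nearest=0 d=10 new=(4,4) → blocked by [4,6]×[2,5], reject
6. q=(10,11) nearest=0 d=9 new=(4,4) → blocked by [4,6]×[2,5], reject
7. q=(8,12) nearest=1 d=8 new=(2,6) → add node 2 parent=1 cost=4
8. q=(6,4) nearest=0 d=4 new=(4,4) → blocked by [4,6]×[2,5], reject
9. q=(13,3) nearest=0 d=11 new=(4,3) → blocked by [4,6]×[2,5], reject
10. q=(15,12) nearest=0 d=13 new=(4,4) → blocked by [4,6]×[2,5], reject
11. q=(12,3) nearest=0 d=10 new=(4,3) → blocked by [4,6]×[2,5], reject
12. q=(16,6) nearest=0 d=14 new=(4,4) → blocked by [4,6]×[2,5], reject
13. q=(3,2) nearest=0 d=1 new=(3,2) → add node 3 parent=0 cost=1
14. q=(8,6) nearest=3 d=5 new=(5,4) → blocked by [4,6]×[2,5], reject
15. q=(4,5) nearest=2 d=2 new=(4,5) → blocked by [4,6]×[2,5], reject
16. q=(9,0) nearest=3 d=6 new=(5,0) → add node 4 parent=3 cost=3
17. q=(11,3) nearest=4 d=6 new=(7,2) → add node 5 parent=4 cost=5
18. q=(8,0) nearest=5 d=2 new=(8,0) → add node 6 parent=5 cost=7
19. q=(9,2) nearest=5 d=2 new=(9,2) → add node 7 parent=5 cost=7
20. q=(8,3) nearest=5 d=1 new=(8,3) → add node 8 parent=5 cost=6
21. q=(5,1) nearest=4 d=1 new=(5,1) → add node 9 parent=4 cost=4
22. q=(12,9) nearest=8 d=6 new=(10,5) → blocked by [6,9]×[4,6], reject
23. q=(11,8) nearest=8 d=5 new=(10,5) → blocked by [6,9]×[4,6], reject
24. q=(10,0) nearest=6 d=2 new=(10,0) → add node 10 parent=6 cost=9
25. q=(2,7) nearest=2 d=1 new=(2,7) → add node 11 parent=2 cost=5
26. q=(12,9) nearest=8 d=6 new=(10,5) → blocked by [6,9]×[4,6], reject

Path: 0 3 4 5 8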